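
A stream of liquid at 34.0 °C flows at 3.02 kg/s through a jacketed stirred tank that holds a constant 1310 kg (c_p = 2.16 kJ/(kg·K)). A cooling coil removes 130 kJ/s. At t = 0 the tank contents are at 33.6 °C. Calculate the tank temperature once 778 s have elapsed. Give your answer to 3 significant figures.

17.3 °C

M c_p dT/dt = ṁ c_p (T_in − T) − Q̇.
Rearrange: dT/dt = (T_ss − T)/τ with τ = M/ṁ = 433.77 s and T_ss = T_in − Q̇/(ṁ c_p) = 14.071 °C.
Integrating: T(t) = T_ss + (T₀ − T_ss) e^(−t/τ).
T(778) = 14.071 + (19.529)·e^(−778/433.77) = 14.071 + (19.529)·0.16637 = 17.320 °C.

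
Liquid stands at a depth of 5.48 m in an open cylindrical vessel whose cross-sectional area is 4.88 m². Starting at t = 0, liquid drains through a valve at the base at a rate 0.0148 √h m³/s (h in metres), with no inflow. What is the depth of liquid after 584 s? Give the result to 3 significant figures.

2.12 m

Volume balance on the tank: A dh/dt = −0.0148 √h.
This is separable: 2 d(√h)/dt = −0.0148/A, so √h = √h₀ − (0.0148/(2A)) t.
√h = √5.48 − 0.0148·584/(2·4.88) = 2.3409 − 0.88557 = 1.4554.
h = 1.4554² = 2.1181 m.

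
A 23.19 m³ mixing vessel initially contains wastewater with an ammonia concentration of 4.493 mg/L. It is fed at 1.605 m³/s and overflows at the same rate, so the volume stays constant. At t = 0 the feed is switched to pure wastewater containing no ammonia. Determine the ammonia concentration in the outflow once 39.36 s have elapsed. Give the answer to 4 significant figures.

Unsteady species balance (constant V, well mixed): V dC/dt = Q(C_in − C).
Time constant τ = V/Q = 23.19/1.605 = 14.4486 s.
C approaches C_in exponentially: C(t) = C_in + (C₀ − C_in) e^(−t/τ).
C(39.36) = 0 + (4.493 − 0)·e^(−39.36/14.4486) = 0 + (4.49300)·0.0656026 = 0.294753 mg/L.

0.2948 mg/L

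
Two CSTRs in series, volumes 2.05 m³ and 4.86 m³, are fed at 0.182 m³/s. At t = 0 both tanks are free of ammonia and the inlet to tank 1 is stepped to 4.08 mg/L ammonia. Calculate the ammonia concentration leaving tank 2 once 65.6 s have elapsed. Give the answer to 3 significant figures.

Each tank obeys Vᵢ dCᵢ/dt = Q(Cᵢ₋₁ − Cᵢ), so τᵢ = Vᵢ/Q.
τ₁ = 2.05/0.182 = 11.264 s; τ₂ = 4.86/0.182 = 26.703 s.
Solving the cascade with C₁(0)=C₂(0)=0 gives C₂(t) = C_in[1 − (τ₁ e^(−t/τ₁) − τ₂ e^(−t/τ₂))/(τ₁ − τ₂)].
At t = 65.6: e^(−t/τ₁) = 0.0029558, e^(−t/τ₂) = 0.085724.
C₂ = 4.08·[1 − (11.264·0.0029558 − 26.703·0.085724)/(-15.440)] = 4.08·0.85389 = 3.4839 mg/L.

3.48 mg/L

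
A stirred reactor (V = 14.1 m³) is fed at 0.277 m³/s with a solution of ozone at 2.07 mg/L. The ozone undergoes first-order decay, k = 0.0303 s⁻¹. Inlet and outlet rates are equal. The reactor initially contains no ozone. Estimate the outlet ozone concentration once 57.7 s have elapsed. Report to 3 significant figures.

Species balance: V dC/dt = Q C_in − Q C − k V C.
dC/dt = (Q/V) C_in − (Q/V + k) C; effective rate a = Q/V + k = 0.019645 + 0.0303 = 0.049945 s⁻¹.
C_ss = Q C_in/(Q + kV) = 0.81421 mg/L; C(t) = C_ss + (C₀ − C_ss) e^(−a t).
C(57.7) = 0.81421 + (-0.81421)·e^(−0.049945·57.7) = 0.81421 + (-0.81421)·0.056031 = 0.76859 mg/L.

0.769 mg/L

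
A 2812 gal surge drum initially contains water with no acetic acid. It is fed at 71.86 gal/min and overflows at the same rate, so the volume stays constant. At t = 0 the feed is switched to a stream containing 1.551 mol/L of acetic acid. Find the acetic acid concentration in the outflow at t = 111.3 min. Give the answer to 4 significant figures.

Unsteady species balance (constant V, well mixed): V dC/dt = Q(C_in − C).
Rewrite as dC/dt + C/τ = C_in/τ, τ = V/Q = 39.1316 min.
C approaches C_in exponentially: C(t) = C_in + (C₀ − C_in) e^(−t/τ).
C(111.3) = 1.551 + (0 − 1.551)·e^(−111.3/39.1316) = 1.551 + (-1.55100)·0.0581782 = 1.46077 mol/L.

1.461 mol/L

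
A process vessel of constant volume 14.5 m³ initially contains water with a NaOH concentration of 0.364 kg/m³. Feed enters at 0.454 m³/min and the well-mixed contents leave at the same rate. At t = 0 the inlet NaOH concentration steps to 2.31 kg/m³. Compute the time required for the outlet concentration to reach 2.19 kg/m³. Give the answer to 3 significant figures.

89.0 min

Species balance: V dC/dt = Q(C_in − C) ⇒ τ = V/Q = 31.938 min.
C(t) = C_in + (C₀ − C_in) e^(−t/τ). Set C = 2.19 and solve for t:
e^(−t/τ) = (C − C_in)/(C₀ − C_in) = (2.19 − 2.31)/(0.364 − 2.31) = 0.061665
t = −τ ln(…) = 31.938 × 2.7860 = 88.981 min.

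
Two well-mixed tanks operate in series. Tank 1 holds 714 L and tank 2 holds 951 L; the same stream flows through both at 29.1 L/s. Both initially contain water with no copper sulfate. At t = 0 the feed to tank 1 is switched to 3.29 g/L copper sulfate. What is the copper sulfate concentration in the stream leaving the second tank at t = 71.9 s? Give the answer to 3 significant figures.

2.36 g/L

Each tank obeys Vᵢ dCᵢ/dt = Q(Cᵢ₋₁ − Cᵢ), so τᵢ = Vᵢ/Q.
τ₁ = 714/29.1 = 24.536 s; τ₂ = 951/29.1 = 32.680 s.
Solving the cascade with C₁(0)=C₂(0)=0 gives C₂(t) = C_in[1 − (τ₁ e^(−t/τ₁) − τ₂ e^(−t/τ₂))/(τ₁ − τ₂)].
At t = 71.9: e^(−t/τ₁) = 0.053377, e^(−t/τ₂) = 0.11079.
C₂ = 3.29·[1 − (24.536·0.053377 − 32.680·0.11079)/(-8.1443)] = 3.29·0.71623 = 2.3564 g/L.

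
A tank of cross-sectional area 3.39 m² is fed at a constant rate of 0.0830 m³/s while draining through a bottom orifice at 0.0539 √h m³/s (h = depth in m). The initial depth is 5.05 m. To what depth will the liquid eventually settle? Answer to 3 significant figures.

Volume balance on the tank: A dh/dt = Q_in − 0.0539 √h. At steady state dh/dt = 0:
Q_in = 0.0539 √h_ss ⇒ √h_ss = 0.0830/0.0539 = 1.5399.
h_ss = 1.5399² = 2.3713 m. (Since h₀ = 5.05 m > h_ss, the level will fall toward this value.)

2.37 m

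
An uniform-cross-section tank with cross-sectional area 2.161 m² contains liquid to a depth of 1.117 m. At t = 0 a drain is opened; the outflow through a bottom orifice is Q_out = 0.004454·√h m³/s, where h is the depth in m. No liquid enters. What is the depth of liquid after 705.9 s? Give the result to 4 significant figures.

A dh/dt = −Q_out = −0.004454 √h.
This is separable: 2 d(√h)/dt = −0.004454/A, so √h = √h₀ − (0.004454/(2A)) t.
√h = √1.117 − 0.004454·705.9/(2·2.161) = 1.05688 − 0.727459 = 0.329423.
h = 0.329423² = 0.108520 m.

0.1085 m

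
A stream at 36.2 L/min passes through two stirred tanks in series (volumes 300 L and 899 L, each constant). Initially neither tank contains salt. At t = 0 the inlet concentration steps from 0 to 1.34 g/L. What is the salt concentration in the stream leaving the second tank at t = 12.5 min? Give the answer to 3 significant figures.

0.273 g/L

Time constants: τᵢ = Vᵢ/Q for each well-mixed tank.
τ₁ = 300/36.2 = 8.2873 min; τ₂ = 899/36.2 = 24.834 min.
Solving the cascade with C₁(0)=C₂(0)=0 gives C₂(t) = C_in[1 − (τ₁ e^(−t/τ₁) − τ₂ e^(−t/τ₂))/(τ₁ − τ₂)].
At t = 12.5: e^(−t/τ₁) = 0.22128, e^(−t/τ₂) = 0.60451.
C₂ = 1.34·[1 − (8.2873·0.22128 − 24.834·0.60451)/(-16.547)] = 1.34·0.20355 = 0.27276 g/L.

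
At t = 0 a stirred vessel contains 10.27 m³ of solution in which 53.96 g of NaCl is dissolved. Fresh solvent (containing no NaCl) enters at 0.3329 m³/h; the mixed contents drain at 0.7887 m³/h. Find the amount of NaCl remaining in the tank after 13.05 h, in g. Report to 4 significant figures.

12.07 g

Let m(t) be the amount of NaCl. Volume: V(t) = V₀ + (Q_in − Q_out) t = 10.27 − 0.455800 t; V(13.05) = 4.32181 m³.
No NaCl enters, so dm/dt = −Q_out · (m/V).
Separate: dm/m = −Q_out dt/V(t) ⇒ ln(m/m₀) = −(Q_out/(Q_in−Q_out)) ln(V/V₀).
m = m₀ (V₀/V)^(Q_out/(Q_in−Q_out)) = 53.96 × (10.27/4.32181)^(-1.73036) = 12.0676 g.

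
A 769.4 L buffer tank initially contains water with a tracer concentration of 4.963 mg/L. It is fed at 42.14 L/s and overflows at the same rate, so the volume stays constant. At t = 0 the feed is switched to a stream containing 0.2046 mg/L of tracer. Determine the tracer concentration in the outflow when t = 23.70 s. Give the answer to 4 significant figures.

1.504 mg/L

Accumulation = in − out for the solute gives V dC/dt = Q(C_in − C).
So dC/dt = (C_in − C)/τ with τ = V/Q = 769.4/42.14 = 18.2582 s.
Integrating: C(t) = C_in + (C₀ − C_in) e^(−t/τ).
C(23.70) = 0.2046 + (4.963 − 0.2046)·e^(−23.70/18.2582) = 0.2046 + (4.75840)·0.273064 = 1.50395 mg/L.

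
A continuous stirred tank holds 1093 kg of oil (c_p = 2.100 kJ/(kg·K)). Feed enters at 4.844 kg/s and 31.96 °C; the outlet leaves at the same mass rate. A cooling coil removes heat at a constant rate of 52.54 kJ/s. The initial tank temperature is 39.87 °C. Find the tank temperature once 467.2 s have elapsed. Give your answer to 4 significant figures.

Heat balance on the well-mixed liquid: M c_p dT/dt = ṁ c_p (T_in − T) − 52.54.
τ = M/ṁ = 225.640 s; T_ss = T_in − Q̇/(ṁ c_p) = 31.96 − 52.54/(4.844·2.100) = 26.7950 °C.
Integrating: T(t) = T_ss + (T₀ − T_ss) e^(−t/τ).
T(467.2) = 26.7950 + (13.0750)·e^(−467.2/225.640) = 26.7950 + (13.0750)·0.126116 = 28.4440 °C.

28.44 °C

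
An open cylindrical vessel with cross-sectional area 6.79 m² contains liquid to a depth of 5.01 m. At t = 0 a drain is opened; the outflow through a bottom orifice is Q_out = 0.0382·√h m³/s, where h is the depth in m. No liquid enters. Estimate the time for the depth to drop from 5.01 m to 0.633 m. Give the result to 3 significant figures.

513 s

With no inflow, A dh/dt = −0.0382 √h.
Separate and integrate: 2(√h − √h₀) = −(0.0382/A) t.
t = 2A(√h₀ − √h)/0.0382 = 2·6.79·(√5.01 − √0.633)/0.0382
  = 13.580 × (2.2383 − 0.79561) / 0.0382 = 512.87 s.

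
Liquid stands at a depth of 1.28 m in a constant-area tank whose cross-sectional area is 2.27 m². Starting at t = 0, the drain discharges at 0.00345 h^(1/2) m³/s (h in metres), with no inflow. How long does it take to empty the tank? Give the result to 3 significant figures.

1490 s

A dh/dt = −Q_out = −0.00345 √h.
∫ h^(−1/2) dh = −(0.00345/A) ∫ dt, giving 2√h = 2√h₀ − (0.00345/A) t.
Set h = 0: 2√h₀ = (0.00345/A) t_empty ⇒ t_empty = 2A√h₀/0.00345.
t_empty = 2·2.27·√1.28/0.00345 = 4.5400·1.1314/0.00345 = 1488.8 s.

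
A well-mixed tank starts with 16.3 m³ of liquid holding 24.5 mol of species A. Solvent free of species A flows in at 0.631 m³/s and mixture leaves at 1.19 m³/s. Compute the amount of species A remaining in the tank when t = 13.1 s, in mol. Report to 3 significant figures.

6.88 mol

Total volume: dV/dt = Q_in − Q_out = -0.55900 m³/s, so V(t) = 16.3 − 0.55900 t and V(13.1) = 8.9771 m³.
Solute balance: dm/dt = 0 − Q_out C = −Q_out m/V(t).
Separate: dm/m = −Q_out dt/V(t) ⇒ ln(m/m₀) = −(Q_out/(Q_in−Q_out)) ln(V/V₀).
m = m₀ (V₀/V)^(Q_out/(Q_in−Q_out)) = 24.5 × (16.3/8.9771)^(-2.1288) = 6.8817 mol.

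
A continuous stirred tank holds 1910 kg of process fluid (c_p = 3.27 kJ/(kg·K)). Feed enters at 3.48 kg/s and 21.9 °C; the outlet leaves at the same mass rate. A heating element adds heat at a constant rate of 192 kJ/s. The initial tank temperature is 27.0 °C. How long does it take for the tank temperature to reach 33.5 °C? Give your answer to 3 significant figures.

441 s

M c_p dT/dt = ṁ c_p (T_in − T) + Q̇.
τ = M/ṁ = 548.85 s; T_ss = T_in + Q̇/(ṁ c_p) = 38.772 °C.
T(t) = T_ss + (T₀ − T_ss) e^(−t/τ). Set T = 33.5:
e^(−t/τ) = (33.5 − 38.772)/(27.0 − 38.772) = 0.44786
t = −548.85 · ln(0.44786) = 440.88 s.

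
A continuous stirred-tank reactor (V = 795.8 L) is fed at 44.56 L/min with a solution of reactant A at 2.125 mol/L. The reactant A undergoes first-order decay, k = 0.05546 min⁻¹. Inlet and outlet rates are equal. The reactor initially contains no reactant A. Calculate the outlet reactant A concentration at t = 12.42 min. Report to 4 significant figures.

0.8001 mol/L

Accumulation = in − out − consumed: V dC/dt = Q C_in − Q C − k V C.
This is linear with rate a = Q/V + k = 0.111454 min⁻¹.
C_ss = Q C_in/(Q + kV) = 1.06759 mol/L; C(t) = C_ss + (C₀ − C_ss) e^(−a t).
C(12.42) = 1.06759 + (-1.06759)·e^(−0.111454·12.42) = 1.06759 + (-1.06759)·0.250510 = 0.800149 mol/L.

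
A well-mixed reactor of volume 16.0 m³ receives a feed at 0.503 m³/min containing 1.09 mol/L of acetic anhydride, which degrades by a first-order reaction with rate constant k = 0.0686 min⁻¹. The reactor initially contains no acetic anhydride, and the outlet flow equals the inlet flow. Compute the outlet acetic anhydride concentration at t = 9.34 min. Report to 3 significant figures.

Species balance: V dC/dt = Q C_in − Q C − k V C.
dC/dt = (Q/V) C_in − (Q/V + k) C; effective rate a = Q/V + k = 0.031438 + 0.0686 = 0.10004 min⁻¹.
C_ss = Q C_in/(Q + kV) = 0.34254 mol/L; C(t) = C_ss + (C₀ − C_ss) e^(−a t).
C(9.34) = 0.34254 + (-0.34254)·e^(−0.10004·9.34) = 0.34254 + (-0.34254)·0.39284 = 0.20798 mol/L.

0.208 mol/L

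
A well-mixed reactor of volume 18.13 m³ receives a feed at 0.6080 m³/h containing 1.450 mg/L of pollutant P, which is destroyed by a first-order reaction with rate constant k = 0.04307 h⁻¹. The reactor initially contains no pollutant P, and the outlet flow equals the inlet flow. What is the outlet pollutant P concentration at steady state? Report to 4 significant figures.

Accumulation = in − out − consumed: V dC/dt = Q C_in − Q C − k V C.
Steady state (dC/dt = 0): C_ss = Q C_in/(Q + kV) = C_in/(1 + kV/Q).
C_ss = 0.6080·1.450/(0.6080 + 0.04307·18.13) = 0.881600/1.38886 = 0.634766 mg/L.

0.6348 mg/L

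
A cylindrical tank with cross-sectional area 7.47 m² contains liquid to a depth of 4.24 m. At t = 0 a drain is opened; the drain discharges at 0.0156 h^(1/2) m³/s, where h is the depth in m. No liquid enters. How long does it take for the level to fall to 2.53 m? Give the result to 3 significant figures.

449 s

Volume balance on the tank: A dh/dt = −0.0156 √h.
Separate and integrate: 2(√h − √h₀) = −(0.0156/A) t.
t = 2A(√h₀ − √h)/0.0156 = 2·7.47·(√4.24 − √2.53)/0.0156
  = 14.940 × (2.0591 − 1.5906) / 0.0156 = 448.71 s.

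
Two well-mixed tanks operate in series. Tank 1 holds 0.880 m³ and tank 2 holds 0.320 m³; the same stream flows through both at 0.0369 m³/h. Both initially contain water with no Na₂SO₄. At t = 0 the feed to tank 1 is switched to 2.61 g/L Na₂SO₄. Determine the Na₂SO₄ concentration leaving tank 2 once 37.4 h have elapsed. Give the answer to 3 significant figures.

1.78 g/L

Each tank obeys Vᵢ dCᵢ/dt = Q(Cᵢ₋₁ − Cᵢ), so τᵢ = Vᵢ/Q.
τ₁ = 0.880/0.0369 = 23.848 h; τ₂ = 0.320/0.0369 = 8.6721 h.
Solving the cascade with C₁(0)=C₂(0)=0 gives C₂(t) = C_in[1 − (τ₁ e^(−t/τ₁) − τ₂ e^(−t/τ₂))/(τ₁ − τ₂)].
At t = 37.4: e^(−t/τ₁) = 0.20841, e^(−t/τ₂) = 0.013397.
C₂ = 2.61·[1 − (23.848·0.20841 − 8.6721·0.013397)/(15.176)] = 2.61·0.68015 = 1.7752 g/L.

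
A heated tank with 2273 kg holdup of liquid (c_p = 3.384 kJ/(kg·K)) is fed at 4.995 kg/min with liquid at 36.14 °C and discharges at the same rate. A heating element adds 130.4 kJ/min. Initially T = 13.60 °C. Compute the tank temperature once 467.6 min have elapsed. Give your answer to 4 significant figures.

33.03 °C

M c_p dT/dt = ṁ c_p (T_in − T) + Q̇.
τ = M/ṁ = 455.055 min; T_ss = T_in + Q̇/(ṁ c_p) = 36.14 + 130.4/(4.995·3.384) = 43.8546 °C.
Solution: T(t) = T_ss + (T₀ − T_ss) e^(−t/τ).
T(467.6) = 43.8546 + (-30.2546)·e^(−467.6/455.055) = 43.8546 + (-30.2546)·0.357876 = 33.0272 °C.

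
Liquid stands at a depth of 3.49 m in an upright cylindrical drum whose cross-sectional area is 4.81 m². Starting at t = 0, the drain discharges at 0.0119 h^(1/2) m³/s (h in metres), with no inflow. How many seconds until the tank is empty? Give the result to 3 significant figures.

1510 s

A dh/dt = −Q_out = −0.0119 √h.
∫ h^(−1/2) dh = −(0.0119/A) ∫ dt, giving 2√h = 2√h₀ − (0.0119/A) t.
Tank is empty when √h = 0: t_empty = 2A√h₀/0.0119.
t_empty = 2·4.81·√3.49/0.0119 = 9.6200·1.8682/0.0119 = 1510.2 s.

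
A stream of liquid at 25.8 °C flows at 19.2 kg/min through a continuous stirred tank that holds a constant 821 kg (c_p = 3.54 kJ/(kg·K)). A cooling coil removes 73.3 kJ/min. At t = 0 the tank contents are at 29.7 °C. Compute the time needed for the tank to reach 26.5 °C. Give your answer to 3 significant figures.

44.0 min

M c_p dT/dt = ṁ c_p (T_in − T) − Q̇.
τ = M/ṁ = 42.760 min; T_ss = T_in − Q̇/(ṁ c_p) = 24.722 °C.
T(t) = T_ss + (T₀ − T_ss) e^(−t/τ). Set T = 26.5:
e^(−t/τ) = (26.5 − 24.722)/(29.7 − 24.722) = 0.35723
t = −42.760 · ln(0.35723) = 44.017 min.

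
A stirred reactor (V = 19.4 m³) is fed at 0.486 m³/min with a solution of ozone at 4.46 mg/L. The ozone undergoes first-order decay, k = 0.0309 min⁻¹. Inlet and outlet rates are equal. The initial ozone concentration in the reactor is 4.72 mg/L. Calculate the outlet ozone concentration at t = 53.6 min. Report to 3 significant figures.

Accumulation = in − out − consumed: V dC/dt = Q C_in − Q C − k V C.
dC/dt = (Q/V) C_in − (Q/V + k) C; effective rate a = Q/V + k = 0.025052 + 0.0309 = 0.055952 min⁻¹.
C_ss = Q C_in/(Q + kV) = 1.9969 mg/L; C(t) = C_ss + (C₀ − C_ss) e^(−a t).
C(53.6) = 1.9969 + (2.7231)·e^(−0.055952·53.6) = 1.9969 + (2.7231)·0.049837 = 2.1326 mg/L.

2.13 mg/L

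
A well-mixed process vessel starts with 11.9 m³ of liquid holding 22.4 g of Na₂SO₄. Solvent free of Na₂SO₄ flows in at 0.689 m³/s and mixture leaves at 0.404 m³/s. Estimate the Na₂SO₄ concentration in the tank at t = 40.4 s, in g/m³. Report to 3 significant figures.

Let m(t) be the amount of Na₂SO₄. Volume: V(t) = V₀ + (Q_in − Q_out) t = 11.9 + 0.28500 t; V(40.4) = 23.414 m³.
Species balance (pure solvent in): dm/dt = −Q_out · m/V(t).
Separate: dm/m = −Q_out dt/V(t) ⇒ ln(m/m₀) = −(Q_out/(Q_in−Q_out)) ln(V/V₀).
m = m₀ (V₀/V)^(Q_out/(Q_in−Q_out)) = 22.4 × (11.9/23.414)^(1.4175) = 8.5821 g.
C = m/V = 8.5821/23.414 = 0.36654 g/m³.

0.367 g/m³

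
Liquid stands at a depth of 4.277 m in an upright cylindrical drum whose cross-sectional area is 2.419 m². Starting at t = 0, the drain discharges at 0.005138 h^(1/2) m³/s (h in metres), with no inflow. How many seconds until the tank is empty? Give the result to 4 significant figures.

1947 s

A dh/dt = −Q_out = −0.005138 √h.
Separate and integrate: 2(√h − √h₀) = −(0.005138/A) t.
Tank is empty when √h = 0: t_empty = 2A√h₀/0.005138.
t_empty = 2·2.419·√4.277/0.005138 = 4.83800·2.06809/0.005138 = 1947.34 s.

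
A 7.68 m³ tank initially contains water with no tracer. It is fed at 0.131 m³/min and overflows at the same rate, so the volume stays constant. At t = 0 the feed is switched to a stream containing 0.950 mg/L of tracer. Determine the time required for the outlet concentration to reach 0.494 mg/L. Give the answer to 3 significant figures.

43.0 min

Species balance: V dC/dt = Q(C_in − C) ⇒ τ = V/Q = 58.626 min.
C(t) = C_in + (C₀ − C_in) e^(−t/τ). Set C = 0.494 and solve for t:
e^(−t/τ) = (C − C_in)/(C₀ − C_in) = (0.494 − 0.950)/(0 − 0.950) = 0.48000
t = −τ ln(…) = 58.626 × 0.73397 = 43.030 min.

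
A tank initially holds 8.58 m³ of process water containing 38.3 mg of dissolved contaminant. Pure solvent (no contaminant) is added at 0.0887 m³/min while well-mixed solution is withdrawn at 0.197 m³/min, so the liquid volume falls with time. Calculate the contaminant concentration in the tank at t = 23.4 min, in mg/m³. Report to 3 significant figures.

3.35 mg/m³

Let m(t) be the amount of contaminant. Volume: V(t) = V₀ + (Q_in − Q_out) t = 8.58 − 0.10830 t; V(23.4) = 6.0458 m³.
Solute balance: dm/dt = 0 − Q_out C = −Q_out m/V(t).
dm/m = −Q_out dt/(V₀ − 0.10830 t); integrating gives ln(m/m₀) = −(Q_out/(Q_in−Q_out)) ln(V/V₀).
m = m₀ (V₀/V)^(Q_out/(Q_in−Q_out)) = 38.3 × (8.58/6.0458)^(-1.8190) = 20.260 mg.
C = m/V = 20.260/6.0458 = 3.3511 mg/m³.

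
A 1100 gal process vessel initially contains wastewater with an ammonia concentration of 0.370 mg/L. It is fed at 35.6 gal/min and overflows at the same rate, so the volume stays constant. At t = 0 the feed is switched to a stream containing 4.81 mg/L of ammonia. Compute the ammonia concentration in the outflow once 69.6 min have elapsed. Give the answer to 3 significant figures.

4.34 mg/L

Transient balance on the dissolved component: V dC/dt = Q(C_in − C).
Time constant τ = V/Q = 1100/35.6 = 30.899 min.
C approaches C_in exponentially: C(t) = C_in + (C₀ − C_in) e^(−t/τ).
C(69.6) = 4.81 + (0.370 − 4.81)·e^(−69.6/30.899) = 4.81 + (-4.4400)·0.10514 = 4.3432 mg/L.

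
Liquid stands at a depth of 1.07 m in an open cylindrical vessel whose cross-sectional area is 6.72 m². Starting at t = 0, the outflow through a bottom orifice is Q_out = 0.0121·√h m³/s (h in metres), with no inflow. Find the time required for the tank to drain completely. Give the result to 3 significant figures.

1150 s

A dh/dt = −Q_out = −0.0121 √h.
∫ h^(−1/2) dh = −(0.0121/A) ∫ dt, giving 2√h = 2√h₀ − (0.0121/A) t.
Tank is empty when √h = 0: t_empty = 2A√h₀/0.0121.
t_empty = 2·6.72·√1.07/0.0121 = 13.440·1.0344/0.0121 = 1149.0 s.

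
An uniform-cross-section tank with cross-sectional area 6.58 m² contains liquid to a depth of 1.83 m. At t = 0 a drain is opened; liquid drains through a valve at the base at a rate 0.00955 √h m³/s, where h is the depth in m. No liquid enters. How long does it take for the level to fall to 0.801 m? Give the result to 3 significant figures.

Volume balance on the tank: A dh/dt = −0.00955 √h.
This is separable: 2 d(√h)/dt = −0.00955/A, so √h = √h₀ − (0.00955/(2A)) t.
t = 2A(√h₀ − √h)/0.00955 = 2·6.58·(√1.83 − √0.801)/0.00955
  = 13.160 × (1.3528 − 0.89499) / 0.00955 = 630.84 s.

631 s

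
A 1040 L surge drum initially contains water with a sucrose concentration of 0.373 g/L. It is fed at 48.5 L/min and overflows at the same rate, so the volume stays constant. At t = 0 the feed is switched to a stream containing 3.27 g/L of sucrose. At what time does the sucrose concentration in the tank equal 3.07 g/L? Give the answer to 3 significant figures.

57.3 min

Species balance on the tank: V dC/dt = Q(C_in − C), so τ = V/Q = 21.443 min.
C(t) = C_in + (C₀ − C_in) e^(−t/τ). Set C = 3.07 and solve for t:
e^(−t/τ) = (C − C_in)/(C₀ − C_in) = (3.07 − 3.27)/(0.373 − 3.27) = 0.069037
t = −τ ln(…) = 21.443 × 2.6731 = 57.320 min.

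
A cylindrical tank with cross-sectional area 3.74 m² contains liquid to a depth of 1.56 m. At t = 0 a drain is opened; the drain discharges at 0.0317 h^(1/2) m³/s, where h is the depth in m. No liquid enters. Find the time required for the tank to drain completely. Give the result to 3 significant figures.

A dh/dt = −Q_out = −0.0317 √h.
Separate and integrate: 2(√h − √h₀) = −(0.0317/A) t.
Tank is empty when √h = 0: t_empty = 2A√h₀/0.0317.
t_empty = 2·3.74·√1.56/0.0317 = 7.4800·1.2490/0.0317 = 294.72 s.

295 s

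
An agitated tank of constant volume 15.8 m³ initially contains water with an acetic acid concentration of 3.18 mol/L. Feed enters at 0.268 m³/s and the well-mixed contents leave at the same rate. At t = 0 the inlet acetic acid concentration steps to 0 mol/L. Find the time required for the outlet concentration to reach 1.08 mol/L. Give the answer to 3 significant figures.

63.7 s

Unsteady species balance (constant V, well mixed): V dC/dt = Q(C_in − C), so τ = V/Q = 58.955 s.
C(t) = C_in + (C₀ − C_in) e^(−t/τ). Set C = 1.08 and solve for t:
e^(−t/τ) = (C − C_in)/(C₀ − C_in) = (1.08 − 0)/(3.18 − 0) = 0.33962
t = −τ ln(…) = 58.955 × 1.0799 = 63.667 s.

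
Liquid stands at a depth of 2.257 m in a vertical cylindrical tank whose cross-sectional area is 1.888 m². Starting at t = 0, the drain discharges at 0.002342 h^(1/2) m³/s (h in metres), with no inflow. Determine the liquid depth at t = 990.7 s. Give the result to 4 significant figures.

A dh/dt = −Q_out = −0.002342 √h.
This is separable: 2 d(√h)/dt = −0.002342/A, so √h = √h₀ − (0.002342/(2A)) t.
√h = √2.257 − 0.002342·990.7/(2·1.888) = 1.50233 − 0.614465 = 0.887867.
h = 0.887867² = 0.788307 m.

0.7883 m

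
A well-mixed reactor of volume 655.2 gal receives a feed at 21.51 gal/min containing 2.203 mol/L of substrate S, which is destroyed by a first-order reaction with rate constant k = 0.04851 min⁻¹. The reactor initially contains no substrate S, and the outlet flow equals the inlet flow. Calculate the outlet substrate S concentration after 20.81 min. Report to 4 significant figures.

V dC/dt = Q(C_in − C) − k V C.
dC/dt = (Q/V) C_in − (Q/V + k) C; effective rate a = Q/V + k = 0.0328297 + 0.04851 = 0.0813397 min⁻¹.
C_ss = Q C_in/(Q + kV) = 0.889157 mol/L; C(t) = C_ss + (C₀ − C_ss) e^(−a t).
C(20.81) = 0.889157 + (-0.889157)·e^(−0.0813397·20.81) = 0.889157 + (-0.889157)·0.184026 = 0.725529 mol/L.

0.7255 mol/L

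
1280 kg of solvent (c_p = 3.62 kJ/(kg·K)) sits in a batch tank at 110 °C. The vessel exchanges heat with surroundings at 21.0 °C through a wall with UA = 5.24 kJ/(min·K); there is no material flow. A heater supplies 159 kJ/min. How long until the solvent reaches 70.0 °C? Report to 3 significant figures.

1010 min

M c_p dT/dt = −UA(T − T_amb) + Q̇.
τ = M c_p/UA = 884.27 min; T_ss = T_amb + Q̇/UA = 21.0 + 159/5.24 = 51.344 °C.
T(t) = T_ss + (T₀ − T_ss)e^(−t/τ); set T = 70.0:
t = −τ ln[(T − T_ss)/(T₀ − T_ss)] = −884.27 · ln(0.31806) = 1012.9 min.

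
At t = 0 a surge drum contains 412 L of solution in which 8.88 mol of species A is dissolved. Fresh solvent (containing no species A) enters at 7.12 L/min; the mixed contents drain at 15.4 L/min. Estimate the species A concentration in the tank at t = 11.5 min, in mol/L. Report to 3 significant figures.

Total volume: dV/dt = Q_in − Q_out = -8.2800 L/min, so V(t) = 412 − 8.2800 t and V(11.5) = 316.78 L.
Solute balance: dm/dt = 0 − Q_out C = −Q_out m/V(t).
Separate: dm/m = −Q_out dt/V(t) ⇒ ln(m/m₀) = −(Q_out/(Q_in−Q_out)) ln(V/V₀).
m = m₀ (V₀/V)^(Q_out/(Q_in−Q_out)) = 8.88 × (412/316.78)^(-1.8599) = 5.4466 mol.
C = m/V = 5.4466/316.78 = 0.017194 mol/L.

0.0172 mol/L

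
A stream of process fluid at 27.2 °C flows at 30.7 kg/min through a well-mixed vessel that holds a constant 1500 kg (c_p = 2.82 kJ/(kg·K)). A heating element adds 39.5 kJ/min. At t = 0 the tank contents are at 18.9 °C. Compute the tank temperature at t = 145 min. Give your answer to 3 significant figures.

Heat balance on the well-mixed liquid: M c_p dT/dt = ṁ c_p (T_in − T) + 39.5.
Rearrange: dT/dt = (T_ss − T)/τ with τ = M/ṁ = 48.860 min and T_ss = T_in + Q̇/(ṁ c_p) = 27.656 °C.
Solution: T(t) = T_ss + (T₀ − T_ss) e^(−t/τ).
T(145) = 27.656 + (-8.7563)·e^(−145/48.860) = 27.656 + (-8.7563)·0.051423 = 27.206 °C.

27.2 °C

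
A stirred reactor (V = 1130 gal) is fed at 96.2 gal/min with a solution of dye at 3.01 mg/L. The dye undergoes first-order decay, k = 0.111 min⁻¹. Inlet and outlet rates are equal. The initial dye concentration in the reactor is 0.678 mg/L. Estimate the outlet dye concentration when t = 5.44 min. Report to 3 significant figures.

Accumulation = in − out − consumed: V dC/dt = Q C_in − Q C − k V C.
dC/dt = (Q/V) C_in − (Q/V + k) C; effective rate a = Q/V + k = 0.085133 + 0.111 = 0.19613 min⁻¹.
C_ss = Q C_in/(Q + kV) = 1.3065 mg/L; C(t) = C_ss + (C₀ − C_ss) e^(−a t).
C(5.44) = 1.3065 + (-0.62851)·e^(−0.19613·5.44) = 1.3065 + (-0.62851)·0.34405 = 1.0903 mg/L.

1.09 mg/L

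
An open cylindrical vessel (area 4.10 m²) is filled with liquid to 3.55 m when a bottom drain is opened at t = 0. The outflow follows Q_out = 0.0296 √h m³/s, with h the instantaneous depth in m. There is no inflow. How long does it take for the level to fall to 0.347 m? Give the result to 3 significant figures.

359 s

With no inflow, A dh/dt = −0.0296 √h.
This is separable: 2 d(√h)/dt = −0.0296/A, so √h = √h₀ − (0.0296/(2A)) t.
t = 2A(√h₀ − √h)/0.0296 = 2·4.10·(√3.55 − √0.347)/0.0296
  = 8.2000 × (1.8841 − 0.58907) / 0.0296 = 358.77 s.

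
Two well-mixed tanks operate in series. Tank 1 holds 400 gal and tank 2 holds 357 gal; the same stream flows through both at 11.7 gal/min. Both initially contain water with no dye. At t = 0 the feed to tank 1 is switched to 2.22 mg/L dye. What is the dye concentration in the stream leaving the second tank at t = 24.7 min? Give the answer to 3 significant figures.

Each tank obeys Vᵢ dCᵢ/dt = Q(Cᵢ₋₁ − Cᵢ), so τᵢ = Vᵢ/Q.
τ₁ = 400/11.7 = 34.188 min; τ₂ = 357/11.7 = 30.513 min.
Solving the cascade with C₁(0)=C₂(0)=0 gives C₂(t) = C_in[1 − (τ₁ e^(−t/τ₁) − τ₂ e^(−t/τ₂))/(τ₁ − τ₂)].
At t = 24.7: e^(−t/τ₁) = 0.48555, e^(−t/τ₂) = 0.44508.
C₂ = 2.22·[1 − (34.188·0.48555 − 30.513·0.44508)/(3.6752)] = 2.22·0.17848 = 0.39623 mg/L.

0.396 mg/L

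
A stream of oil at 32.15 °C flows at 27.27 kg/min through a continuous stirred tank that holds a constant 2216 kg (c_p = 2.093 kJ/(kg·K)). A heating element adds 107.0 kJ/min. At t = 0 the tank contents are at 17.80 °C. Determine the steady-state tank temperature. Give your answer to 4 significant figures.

M c_p dT/dt = ṁ c_p (T_in − T) + Q̇.
At steady state dT/dt = 0 ⇒ T_ss = T_in + Q̇/(ṁ c_p) = 32.15 + 107.0/(27.27·2.093) = 34.0247 °C.

34.02 °C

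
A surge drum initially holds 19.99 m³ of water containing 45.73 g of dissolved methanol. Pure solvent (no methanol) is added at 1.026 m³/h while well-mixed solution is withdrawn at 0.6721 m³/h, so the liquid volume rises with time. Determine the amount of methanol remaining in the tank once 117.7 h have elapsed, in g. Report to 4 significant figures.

Total volume: dV/dt = Q_in − Q_out = 0.353900 m³/h, so V(t) = 19.99 + 0.353900 t and V(117.7) = 61.6440 m³.
No methanol enters, so dm/dt = −Q_out · (m/V).
dm/m = −Q_out dt/(V₀ + 0.353900 t); integrating gives ln(m/m₀) = −(Q_out/(Q_in−Q_out)) ln(V/V₀).
m = m₀ (V₀/V)^(Q_out/(Q_in−Q_out)) = 45.73 × (19.99/61.6440)^(1.89912) = 5.38742 g.

5.387 g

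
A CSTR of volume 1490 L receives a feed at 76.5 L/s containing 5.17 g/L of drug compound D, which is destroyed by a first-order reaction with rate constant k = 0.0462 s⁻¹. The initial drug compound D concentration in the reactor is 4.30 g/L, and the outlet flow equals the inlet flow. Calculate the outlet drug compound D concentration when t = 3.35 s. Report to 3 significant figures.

3.86 g/L

Species balance: V dC/dt = Q C_in − Q C − k V C.
dC/dt = (Q/V) C_in − (Q/V + k) C; effective rate a = Q/V + k = 0.051342 + 0.0462 = 0.097542 s⁻¹.
C_ss = Q C_in/(Q + kV) = 2.7213 g/L; C(t) = C_ss + (C₀ − C_ss) e^(−a t).
C(3.35) = 2.7213 + (1.5787)·e^(−0.097542·3.35) = 2.7213 + (1.5787)·0.72125 = 3.8599 g/L.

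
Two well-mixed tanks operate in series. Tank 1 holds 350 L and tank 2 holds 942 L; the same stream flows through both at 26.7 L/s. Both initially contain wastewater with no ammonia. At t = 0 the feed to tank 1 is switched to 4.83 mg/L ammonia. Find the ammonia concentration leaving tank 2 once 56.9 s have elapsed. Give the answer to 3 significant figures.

3.34 mg/L

Each tank obeys Vᵢ dCᵢ/dt = Q(Cᵢ₋₁ − Cᵢ), so τᵢ = Vᵢ/Q.
τ₁ = 350/26.7 = 13.109 s; τ₂ = 942/26.7 = 35.281 s.
Tank 1: C₁ = C_in(1 − e^(−t/τ₁)). Tank 2 (τ₁ ≠ τ₂): C₂ = C_in[1 − (τ₁ e^(−t/τ₁) − τ₂ e^(−t/τ₂))/(τ₁ − τ₂)].
At t = 56.9: e^(−t/τ₁) = 0.013028, e^(−t/τ₂) = 0.19933.
C₂ = 4.83·[1 − (13.109·0.013028 − 35.281·0.19933)/(-22.172)] = 4.83·0.69052 = 3.3352 mg/L.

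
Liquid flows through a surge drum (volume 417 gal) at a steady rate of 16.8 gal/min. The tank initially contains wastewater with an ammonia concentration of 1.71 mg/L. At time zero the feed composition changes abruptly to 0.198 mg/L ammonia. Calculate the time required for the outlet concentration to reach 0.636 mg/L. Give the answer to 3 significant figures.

Species balance on the tank: V dC/dt = Q(C_in − C), so τ = V/Q = 24.821 min.
C(t) = C_in + (C₀ − C_in) e^(−t/τ). Set C = 0.636 and solve for t:
e^(−t/τ) = (C − C_in)/(C₀ − C_in) = (0.636 − 0.198)/(1.71 − 0.198) = 0.28968
t = −τ ln(…) = 24.821 × 1.2390 = 30.753 min.

30.8 min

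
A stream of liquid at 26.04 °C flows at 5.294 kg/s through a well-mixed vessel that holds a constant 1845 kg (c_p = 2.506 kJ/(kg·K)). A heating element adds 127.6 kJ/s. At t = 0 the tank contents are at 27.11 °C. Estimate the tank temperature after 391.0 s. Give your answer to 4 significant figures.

M c_p dT/dt = ṁ c_p (T_in − T) + Q̇.
τ = M/ṁ = 348.508 s; T_ss = T_in + Q̇/(ṁ c_p) = 26.04 + 127.6/(5.294·2.506) = 35.6580 °C.
This is linear first-order; T(t) = T_ss + (T₀ − T_ss) e^(−t/τ).
T(391.0) = 35.6580 + (-8.54802)·e^(−391.0/348.508) = 35.6580 + (-8.54802)·0.325652 = 32.8743 °C.

32.87 °C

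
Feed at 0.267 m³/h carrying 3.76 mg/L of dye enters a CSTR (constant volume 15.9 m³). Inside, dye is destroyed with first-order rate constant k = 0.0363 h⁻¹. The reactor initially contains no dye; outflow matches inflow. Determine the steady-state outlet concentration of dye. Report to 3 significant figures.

Species balance: V dC/dt = Q C_in − Q C − k V C.
Steady state (dC/dt = 0): C_ss = Q C_in/(Q + kV) = C_in/(1 + kV/Q).
C_ss = 0.267·3.76/(0.267 + 0.0363·15.9) = 1.0039/0.84417 = 1.1892 mg/L.

1.19 mg/L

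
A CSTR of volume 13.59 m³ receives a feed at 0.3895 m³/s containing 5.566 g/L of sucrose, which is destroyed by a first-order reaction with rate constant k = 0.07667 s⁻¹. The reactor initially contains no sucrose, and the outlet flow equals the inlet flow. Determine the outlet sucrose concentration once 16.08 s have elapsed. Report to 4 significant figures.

1.236 g/L

Accumulation = in − out − consumed: V dC/dt = Q C_in − Q C − k V C.
This is linear with rate a = Q/V + k = 0.105331 s⁻¹.
C_ss = Q C_in/(Q + kV) = 1.51452 g/L; C(t) = C_ss + (C₀ − C_ss) e^(−a t).
C(16.08) = 1.51452 + (-1.51452)·e^(−0.105331·16.08) = 1.51452 + (-1.51452)·0.183835 = 1.23610 g/L.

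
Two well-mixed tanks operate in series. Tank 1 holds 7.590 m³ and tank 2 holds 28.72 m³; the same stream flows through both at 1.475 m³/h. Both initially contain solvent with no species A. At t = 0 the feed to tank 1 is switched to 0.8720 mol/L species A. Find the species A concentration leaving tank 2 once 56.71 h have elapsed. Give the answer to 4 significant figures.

0.8076 mol/L

Species balance on tank i: dCᵢ/dt = (Cᵢ₋₁ − Cᵢ)/τᵢ with τᵢ = Vᵢ/Q.
τ₁ = 7.590/1.475 = 5.14576 h; τ₂ = 28.72/1.475 = 19.4712 h.
Tank 1: C₁ = C_in(1 − e^(−t/τ₁)). Tank 2 (τ₁ ≠ τ₂): C₂ = C_in[1 − (τ₁ e^(−t/τ₁) − τ₂ e^(−t/τ₂))/(τ₁ − τ₂)].
At t = 56.71: e^(−t/τ₁) = 1.63592e-05, e^(−t/τ₂) = 0.0543392.
C₂ = 0.8720·[1 − (5.14576·1.63592e-05 − 19.4712·0.0543392)/(-14.3254)] = 0.8720·0.926148 = 0.807601 mol/L.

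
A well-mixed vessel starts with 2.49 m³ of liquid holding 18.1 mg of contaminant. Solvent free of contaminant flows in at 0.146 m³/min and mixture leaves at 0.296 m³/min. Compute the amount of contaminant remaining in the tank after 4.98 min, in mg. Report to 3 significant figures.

8.95 mg

Total volume: dV/dt = Q_in − Q_out = -0.15000 m³/min, so V(t) = 2.49 − 0.15000 t and V(4.98) = 1.7430 m³.
No contaminant enters, so dm/dt = −Q_out · (m/V).
Separate: dm/m = −Q_out dt/V(t) ⇒ ln(m/m₀) = −(Q_out/(Q_in−Q_out)) ln(V/V₀).
m = m₀ (V₀/V)^(Q_out/(Q_in−Q_out)) = 18.1 × (2.49/1.7430)^(-1.9733) = 8.9538 mg.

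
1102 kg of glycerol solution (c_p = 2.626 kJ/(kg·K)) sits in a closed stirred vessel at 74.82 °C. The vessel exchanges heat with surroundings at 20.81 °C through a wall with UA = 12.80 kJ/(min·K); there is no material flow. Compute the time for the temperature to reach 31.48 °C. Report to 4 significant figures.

Energy balance: M c_p dT/dt = −UA(T − T_amb).
τ = M c_p/UA = 226.082 min; T_ss = T_amb = 20.8100 °C.
T(t) = T_ss + (T₀ − T_ss)e^(−t/τ); set T = 31.48:
t = −τ ln[(T − T_ss)/(T₀ − T_ss)] = −226.082 · ln(0.197556) = 366.645 min.

366.6 min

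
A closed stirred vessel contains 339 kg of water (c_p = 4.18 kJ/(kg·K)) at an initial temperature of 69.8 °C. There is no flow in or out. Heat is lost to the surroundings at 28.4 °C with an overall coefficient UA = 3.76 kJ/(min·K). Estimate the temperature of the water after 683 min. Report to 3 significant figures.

Heat balance on the well-mixed liquid: M c_p dT/dt = −UA(T − T_amb).
dT/dt = (T_ss − T)/τ with T_ss = T_amb = 28.400 °C, τ = M c_p/UA = 339·4.18/3.76 = 376.87 min.
Integrating: T(t) = T_ss + (T₀ − T_ss) e^(−t/τ).
T(683) = 28.400 + (41.400)·0.16328 = 35.160 °C.

35.2 °C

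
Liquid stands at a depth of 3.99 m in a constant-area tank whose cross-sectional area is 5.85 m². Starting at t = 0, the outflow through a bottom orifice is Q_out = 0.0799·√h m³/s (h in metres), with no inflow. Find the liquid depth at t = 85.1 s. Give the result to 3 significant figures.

With no inflow, A dh/dt = −0.0799 √h.
This is separable: 2 d(√h)/dt = −0.0799/A, so √h = √h₀ − (0.0799/(2A)) t.
√h = √3.99 − 0.0799·85.1/(2·5.85) = 1.9975 − 0.58115 = 1.4163.
h = 1.4163² = 2.0060 m.

2.01 m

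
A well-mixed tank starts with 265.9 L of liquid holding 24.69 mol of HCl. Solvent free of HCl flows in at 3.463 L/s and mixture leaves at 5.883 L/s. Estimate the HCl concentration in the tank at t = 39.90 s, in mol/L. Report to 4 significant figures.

0.04868 mol/L

Let m(t) be the amount of HCl. Volume: V(t) = V₀ + (Q_in − Q_out) t = 265.9 − 2.42000 t; V(39.90) = 169.342 L.
Solute balance: dm/dt = 0 − Q_out C = −Q_out m/V(t).
dm/m = −Q_out dt/(V₀ − 2.42000 t); integrating gives ln(m/m₀) = −(Q_out/(Q_in−Q_out)) ln(V/V₀).
m = m₀ (V₀/V)^(Q_out/(Q_in−Q_out)) = 24.69 × (265.9/169.342)^(-2.43099) = 8.24441 mol.
C = m/V = 8.24441/169.342 = 0.0486849 mol/L.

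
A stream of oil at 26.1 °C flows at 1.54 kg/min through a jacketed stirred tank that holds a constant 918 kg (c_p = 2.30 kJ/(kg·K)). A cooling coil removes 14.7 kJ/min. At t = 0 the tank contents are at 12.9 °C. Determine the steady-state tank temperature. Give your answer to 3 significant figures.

M c_p dT/dt = ṁ c_p (T_in − T) − Q̇.
At steady state dT/dt = 0 ⇒ T_ss = T_in − Q̇/(ṁ c_p) = 26.1 − 14.7/(1.54·2.30) = 21.950 °C.

21.9 °C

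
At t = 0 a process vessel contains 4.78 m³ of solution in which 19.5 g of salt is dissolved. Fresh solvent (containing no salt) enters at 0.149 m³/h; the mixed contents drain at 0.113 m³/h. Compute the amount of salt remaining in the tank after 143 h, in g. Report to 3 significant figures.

1.97 g

Let m(t) be the amount of salt. Volume: V(t) = V₀ + (Q_in − Q_out) t = 4.78 + 0.036000 t; V(143) = 9.9280 m³.
No salt enters, so dm/dt = −Q_out · (m/V).
dm/m = −Q_out dt/(V₀ + 0.036000 t); integrating gives ln(m/m₀) = −(Q_out/(Q_in−Q_out)) ln(V/V₀).
m = m₀ (V₀/V)^(Q_out/(Q_in−Q_out)) = 19.5 × (4.78/9.9280)^(3.1389) = 1.9663 g.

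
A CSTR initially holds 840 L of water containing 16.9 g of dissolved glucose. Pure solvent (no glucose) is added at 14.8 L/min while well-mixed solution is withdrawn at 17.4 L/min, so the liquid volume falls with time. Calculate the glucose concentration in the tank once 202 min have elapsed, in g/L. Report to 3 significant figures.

Let m(t) be the amount of glucose. Volume: V(t) = V₀ + (Q_in − Q_out) t = 840 − 2.6000 t; V(202) = 314.80 L.
No glucose enters, so dm/dt = −Q_out · (m/V).
Separate: dm/m = −Q_out dt/V(t) ⇒ ln(m/m₀) = −(Q_out/(Q_in−Q_out)) ln(V/V₀).
m = m₀ (V₀/V)^(Q_out/(Q_in−Q_out)) = 16.9 × (840/314.80)^(-6.6923) = 0.023732 g.
C = m/V = 0.023732/314.80 = 7.5386e-05 g/L.

7.54e-05 g/L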